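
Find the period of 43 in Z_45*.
Powers of 43 mod 45: 43^1≡43, 43^2≡4, 43^3≡37, 43^4≡16, 43^5≡13, 43^6≡19, 43^7≡7, 43^8≡31, 43^9≡28, 43^10≡34, 43^11≡22, 43^12≡1. Order = 12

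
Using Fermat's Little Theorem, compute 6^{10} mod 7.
1

By Fermat's Little Theorem, a^(p-1) ≡ 1 (mod p) for prime p and gcd(a, p) = 1
Here p = 7, so 6^6 ≡ 1 (mod 7)
We can reduce the exponent: 10 mod 6 = 4
So 6^10 ≡ 6^4 (mod 7)
Computing: 6^4 mod 7 = 1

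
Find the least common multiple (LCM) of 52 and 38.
988

First find GCD(52, 38) using the Euclidean algorithm:
52 = 1 × 38 + 14
38 = 2 × 14 + 10
14 = 1 × 10 + 4
10 = 2 × 4 + 2
4 = 2 × 2 + 0
GCD(52, 38) = 2

LCM formula: LCM(a, b) = (a × b) / GCD(a, b)
LCM(52, 38) = (52 × 38) / 2
LCM(52, 38) = 1976 / 2
LCM(52, 38) = 988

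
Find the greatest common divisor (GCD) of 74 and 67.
1

Using the Euclidean algorithm:
74 = 1 × 67 + 7
67 = 9 × 7 + 4
7 = 1 × 4 + 3
4 = 1 × 3 + 1
3 = 3 × 1 + 0

GCD(74, 67) = 1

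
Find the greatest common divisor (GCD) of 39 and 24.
3

Using the Euclidean algorithm:
39 = 1 × 24 + 15
24 = 1 × 15 + 9
15 = 1 × 9 + 6
9 = 1 × 6 + 3
6 = 2 × 3 + 0

GCD(39, 24) = 3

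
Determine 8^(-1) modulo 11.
8^(-1) ≡ 7 (mod 11). Verification: 8 × 7 = 56 ≡ 1 (mod 11)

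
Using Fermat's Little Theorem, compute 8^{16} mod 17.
1

By Fermat's Little Theorem, a^(p-1) ≡ 1 (mod p) for prime p and gcd(a, p) = 1
Here p = 17, so 8^16 ≡ 1 (mod 17)
We can reduce the exponent: 16 mod 16 = 0
So 8^16 ≡ 8^0 (mod 17)
Computing: 8^0 mod 17 = 1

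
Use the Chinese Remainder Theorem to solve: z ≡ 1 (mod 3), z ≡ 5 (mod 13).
M = 3 × 13 = 39. M₁ = 13, y₁ ≡ 1 (mod 3). M₂ = 3, y₂ ≡ 9 (mod 13). z = 1×13×1 + 5×3×9 ≡ 31 (mod 39)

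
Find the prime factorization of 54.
2 × 3^3

Divide by primes starting from smallest:
54 ÷ 2 = 27
27 ÷ 3 = 9
9 ÷ 3 = 3
3 ÷ 3 = 1

54 = 2 × 3^3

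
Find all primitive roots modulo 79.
Primitive roots mod 79: {3, 6, 7, 28, 29, 30, 34, 35, 37, 39, 43, 47, 48, 53, 54, 59, 60, 63, 66, 68, 70, 74, 75, 77}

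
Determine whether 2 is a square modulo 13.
By Euler's criterion: 2^{6} ≡ 12 (mod 13). Since this equals -1 (≡ 12), 2 is not a QR.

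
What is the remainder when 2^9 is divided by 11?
9 = 8 + 1 (binary 1001). Repeated squaring mod 11: 2^1 ≡ 2; 2^2 ≡ 2² = 4 ≡ 4; 2^4 ≡ 4² = 16 ≡ 5; 2^8 ≡ 5² = 25 ≡ 3. Multiply: 2^9 = 2^8 × 2^1 ≡ 3 × 2 (mod 11): 3 × 2 = 6 ≡ 6. So 2^9 ≡ 6 (mod 11).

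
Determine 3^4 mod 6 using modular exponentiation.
4 = 4 (binary 100). Repeated squaring mod 6: 3^1 ≡ 3; 3^2 ≡ 3² = 9 ≡ 3; 3^4 ≡ 3² = 9 ≡ 3. So 3^4 ≡ 3 (mod 6).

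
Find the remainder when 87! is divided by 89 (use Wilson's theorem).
(88)! = (87)! × (88) ≡ -1 (mod 89). So (87)! ≡ -1 × (88)^(-1) ≡ (-1)×(-1) = 1 (mod 89)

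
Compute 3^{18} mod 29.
6

Using successive squaring:
Binary expansion of 18: 10010
Powers of 3 mod 29 (each is the square of the previous):
  3^1 ≡ 3 (mod 29)
  3^2 ≡ 3² = 9 ≡ 9 (mod 29)
  3^4 ≡ 9² = 81 ≡ 23 (mod 29)
  3^8 ≡ 23² = 529 ≡ 7 (mod 29)
  3^16 ≡ 7² = 49 ≡ 20 (mod 29)
18 = 16 + 2, so 3^18 = 3^16 × 3^2 ≡ 20 × 9 (mod 29)
Multiplying step by step:
  20 × 9 = 180 ≡ 6 (mod 29)
Result: 3^18 ≡ 6 (mod 29)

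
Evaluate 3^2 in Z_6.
2 = 2 (binary 10). Repeated squaring mod 6: 3^1 ≡ 3; 3^2 ≡ 3² = 9 ≡ 3. So 3^2 ≡ 3 (mod 6).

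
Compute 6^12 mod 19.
Using repeated squaring. 12 = 8 + 4 (binary 1100). Repeated squaring mod 19: 6^1 ≡ 6; 6^2 ≡ 6² = 36 ≡ 17; 6^4 ≡ 17² = 289 ≡ 4; 6^8 ≡ 4² = 16 ≡ 16. Multiply: 6^12 = 6^8 × 6^4 ≡ 16 × 4 (mod 19): 16 × 4 = 64 ≡ 7. So 6^12 ≡ 7 (mod 19).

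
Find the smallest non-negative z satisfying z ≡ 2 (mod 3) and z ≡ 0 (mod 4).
M = 3 × 4 = 12. M₁ = 4, y₁ ≡ 1 (mod 3). M₂ = 3, y₂ ≡ 3 (mod 4). z = 2×4×1 + 0×3×3 ≡ 8 (mod 12)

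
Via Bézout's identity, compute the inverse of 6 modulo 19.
Extended GCD: 6(-3) + 19(1) = 1. So 6^(-1) ≡ 16 ≡ 16 (mod 19). Verify: 6 × 16 = 96 ≡ 1 (mod 19)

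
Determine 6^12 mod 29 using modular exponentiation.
Using repeated squaring. 12 = 8 + 4 (binary 1100). Repeated squaring mod 29: 6^1 ≡ 6; 6^2 ≡ 6² = 36 ≡ 7; 6^4 ≡ 7² = 49 ≡ 20; 6^8 ≡ 20² = 400 ≡ 23. Multiply: 6^12 = 6^8 × 6^4 ≡ 23 × 20 (mod 29): 23 × 20 = 460 ≡ 25. So 6^12 ≡ 25 (mod 29).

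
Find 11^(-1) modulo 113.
72

Using Extended Euclidean Algorithm:
gcd(11, 113) = 1
Bezout coefficients: 11 × -41 + 113 × 4 = 1
So 11 × -41 ≡ 1 (mod 113)
The inverse is -41 mod 113 = 72
Verification: 11 × 72 = 792 = 7 × 113 + 1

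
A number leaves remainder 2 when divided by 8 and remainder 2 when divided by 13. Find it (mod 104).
M = 8 × 13 = 104. M₁ = 13, y₁ ≡ 5 (mod 8). M₂ = 8, y₂ ≡ 5 (mod 13). x = 2×13×5 + 2×8×5 ≡ 2 (mod 104)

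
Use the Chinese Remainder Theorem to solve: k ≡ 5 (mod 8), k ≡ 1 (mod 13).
M = 8 × 13 = 104. M₁ = 13, y₁ ≡ 5 (mod 8). M₂ = 8, y₂ ≡ 5 (mod 13). k = 5×13×5 + 1×8×5 ≡ 53 (mod 104)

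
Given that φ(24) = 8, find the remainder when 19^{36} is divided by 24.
By Euler: 19^{8} ≡ 1 (mod 24) since gcd(19, 24) = 1. 36 = 4×8 + 4. So 19^{36} ≡ 19^{4} ≡ 1 (mod 24)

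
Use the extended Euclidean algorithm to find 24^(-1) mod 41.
Extended GCD: 24(12) + 41(-7) = 1. So 24^(-1) ≡ 12 ≡ 12 (mod 41). Verify: 24 × 12 = 288 ≡ 1 (mod 41)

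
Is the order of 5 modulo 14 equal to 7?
No, the actual order is 6, not 7.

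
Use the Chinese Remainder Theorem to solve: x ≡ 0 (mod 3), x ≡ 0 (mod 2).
M = 3 × 2 = 6. M₁ = 2, y₁ ≡ 2 (mod 3). M₂ = 3, y₂ ≡ 1 (mod 2). x = 0×2×2 + 0×3×1 ≡ 0 (mod 6)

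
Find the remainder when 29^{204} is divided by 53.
By Fermat: 29^{52} ≡ 1 (mod 53). 204 = 3×52 + 48. So 29^{204} ≡ 29^{48} ≡ 13 (mod 53)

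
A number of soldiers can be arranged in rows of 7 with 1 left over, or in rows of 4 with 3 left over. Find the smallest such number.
M = 7 × 4 = 28. M₁ = 4, y₁ ≡ 2 (mod 7). M₂ = 7, y₂ ≡ 3 (mod 4). r = 1×4×2 + 3×7×3 ≡ 15 (mod 28). The smallest positive such number is 15.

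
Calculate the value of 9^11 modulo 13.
Using repeated squaring. 11 = 8 + 2 + 1 (binary 1011). Repeated squaring mod 13: 9^1 ≡ 9; 9^2 ≡ 9² = 81 ≡ 3; 9^4 ≡ 3² = 9 ≡ 9; 9^8 ≡ 9² = 81 ≡ 3. Multiply: 9^11 = 9^8 × 9^2 × 9^1 ≡ 3 × 3 × 9 (mod 13): 3 × 3 = 9 ≡ 9; 9 × 9 = 81 ≡ 3. So 9^11 ≡ 3 (mod 13).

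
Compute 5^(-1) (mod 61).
49

Using Extended Euclidean Algorithm:
gcd(5, 61) = 1
Bezout coefficients: 5 × -12 + 61 × 1 = 1
So 5 × -12 ≡ 1 (mod 61)
The inverse is -12 mod 61 = 49
Verification: 5 × 49 = 245 = 4 × 61 + 1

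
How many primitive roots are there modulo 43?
12

The number of primitive roots modulo p is φ(p-1) = φ(42)
φ(42) = 12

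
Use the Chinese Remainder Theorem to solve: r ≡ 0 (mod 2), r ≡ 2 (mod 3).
M = 2 × 3 = 6. M₁ = 3, y₁ ≡ 1 (mod 2). M₂ = 2, y₂ ≡ 2 (mod 3). r = 0×3×1 + 2×2×2 ≡ 2 (mod 6)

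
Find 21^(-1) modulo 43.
41

Using Extended Euclidean Algorithm:
gcd(21, 43) = 1
Bezout coefficients: 21 × -2 + 43 × 1 = 1
So 21 × -2 ≡ 1 (mod 43)
The inverse is -2 mod 43 = 41
Verification: 21 × 41 = 861 = 20 × 43 + 1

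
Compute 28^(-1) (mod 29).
28^(-1) ≡ 28 (mod 29). Verification: 28 × 28 = 784 ≡ 1 (mod 29)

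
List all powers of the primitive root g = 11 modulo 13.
g^1, g^2, ..., g^{12} mod 13: {11, 4, 5, 3, 7, 12, 2, 9, 8, 10, 6, 1}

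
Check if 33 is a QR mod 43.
By Euler's criterion: 33^{21} ≡ 42 (mod 43). Since this equals -1 (≡ 42), 33 is not a QR.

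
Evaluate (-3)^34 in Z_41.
Using repeated squaring. (-3) ≡ 38 (mod 41). 34 = 32 + 2 (binary 100010). Repeated squaring mod 41: 38^1 ≡ 38; 38^2 ≡ 38² = 1444 ≡ 9; 38^4 ≡ 9² = 81 ≡ 40; 38^8 ≡ 40² = 1600 ≡ 1; 38^16 ≡ 1² = 1 ≡ 1; 38^32 ≡ 1² = 1 ≡ 1. Multiply: (-3)^34 ≡ 38^32 × 38^2 ≡ 1 × 9 (mod 41): 1 × 9 = 9 ≡ 9. So (-3)^34 ≡ 9 (mod 41).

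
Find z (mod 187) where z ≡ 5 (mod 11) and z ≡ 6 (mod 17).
M = 11 × 17 = 187. M₁ = 17, y₁ ≡ 2 (mod 11). M₂ = 11, y₂ ≡ 14 (mod 17). z = 5×17×2 + 6×11×14 ≡ 159 (mod 187)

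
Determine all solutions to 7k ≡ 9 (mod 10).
7

Since gcd(7, 10) = 1 divides 9, a solution exists.
Multiply both sides by the inverse of 7 mod 10:
  7^(-1) mod 10 = 3
  x ≡ 3 × 9 ≡ 27 ≡ 7 (mod 10)
Verification: 7 × 7 = 49 = 4 × 10 + 9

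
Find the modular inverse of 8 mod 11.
8^(-1) ≡ 7 (mod 11). Verification: 8 × 7 = 56 ≡ 1 (mod 11)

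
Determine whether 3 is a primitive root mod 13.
p - 1 = 12 has prime divisors 2, 3. Check 3^(12/q) mod 13 for each: 3^(12/2) = 3^6 ≡ 1, 3^(12/3) = 3^4 ≡ 3 (mod 13). Since 3^6 ≡ 1 (mod 13), the order of 3 divides 6 (in fact the order is 3) ≠ 12, so it is not a primitive root.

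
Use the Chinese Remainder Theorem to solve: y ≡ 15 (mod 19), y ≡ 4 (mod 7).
53

Using the Chinese Remainder Theorem:
M = product of moduli = 133
For equation 1: M_1 = 7, 7 ≡ 7 (mod 19), inverse of 7 mod 19 is 11 (check: 7 × 11 = 77 ≡ 1 (mod 19))
For equation 2: M_2 = 19, 19 ≡ 5 (mod 7), inverse of 19 mod 7 is 3 (check: 5 × 3 = 15 ≡ 1 (mod 7))
Combine: y ≡ Σ r_i×M_i×(M_i⁻¹ mod m_i) = 15×7×11 + 4×19×3 = 1155 + 228 = 1383
1383 mod 133 = 53
y ≡ 53 (mod 133)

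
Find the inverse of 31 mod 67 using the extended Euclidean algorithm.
Extended GCD: 31(13) + 67(-6) = 1. So 31^(-1) ≡ 13 ≡ 13 (mod 67). Verify: 31 × 13 = 403 ≡ 1 (mod 67)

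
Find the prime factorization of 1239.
3 × 7 × 59

Divide by primes starting from smallest:
1239 ÷ 3 = 413
413 ÷ 7 = 59
59 ÷ 59 = 1

1239 = 3 × 7 × 59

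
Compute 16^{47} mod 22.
14

Using successive squaring:
Binary expansion of 47: 101111
Powers of 16 mod 22 (each is the square of the previous):
  16^1 ≡ 16 (mod 22)
  16^2 ≡ 16² = 256 ≡ 14 (mod 22)
  16^4 ≡ 14² = 196 ≡ 20 (mod 22)
  16^8 ≡ 20² = 400 ≡ 4 (mod 22)
  16^16 ≡ 4² = 16 ≡ 16 (mod 22)
  16^32 ≡ 16² = 256 ≡ 14 (mod 22)
47 = 32 + 8 + 4 + 2 + 1, so 16^47 = 16^32 × 16^8 × 16^4 × 16^2 × 16^1 ≡ 14 × 4 × 20 × 14 × 16 (mod 22)
Multiplying step by step:
  14 × 4 = 56 ≡ 12 (mod 22)
  12 × 20 = 240 ≡ 20 (mod 22)
  20 × 14 = 280 ≡ 16 (mod 22)
  16 × 16 = 256 ≡ 14 (mod 22)
Result: 16^47 ≡ 14 (mod 22)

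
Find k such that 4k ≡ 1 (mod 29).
4^(-1) ≡ 22 (mod 29). Verification: 4 × 22 = 88 ≡ 1 (mod 29)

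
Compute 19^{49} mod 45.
19

Using successive squaring:
Binary expansion of 49: 110001
Powers of 19 mod 45 (each is the square of the previous):
  19^1 ≡ 19 (mod 45)
  19^2 ≡ 19² = 361 ≡ 1 (mod 45)
  19^4 ≡ 1² = 1 ≡ 1 (mod 45)
  19^8 ≡ 1² = 1 ≡ 1 (mod 45)
  19^16 ≡ 1² = 1 ≡ 1 (mod 45)
  19^32 ≡ 1² = 1 ≡ 1 (mod 45)
49 = 32 + 16 + 1, so 19^49 = 19^32 × 19^16 × 19^1 ≡ 1 × 1 × 19 (mod 45)
Multiplying step by step:
  1 × 1 = 1 ≡ 1 (mod 45)
  1 × 19 = 19 ≡ 19 (mod 45)
Result: 19^49 ≡ 19 (mod 45)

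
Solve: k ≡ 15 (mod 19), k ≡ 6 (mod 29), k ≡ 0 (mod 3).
M = 19 × 29 × 3 = 1653. M₁ = 87, y₁ ≡ 7 (mod 19). M₂ = 57, y₂ ≡ 28 (mod 29). M₃ = 551, y₃ ≡ 2 (mod 3). k = 15×87×7 + 6×57×28 + 0×551×2 ≡ 528 (mod 1653)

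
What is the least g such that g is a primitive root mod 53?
p - 1 = 52 has prime divisors 2, 13. h is a primitive root mod 53 iff h^(52/q) ≢ 1 (mod 53) for each such q.
h = 2: 2^26 ≡ 52, 2^4 ≡ 16 (mod 53); none is 1, so 2 has order 52 and is a primitive root.
The smallest primitive root mod 53 is g = 2.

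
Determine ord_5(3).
Powers of 3 mod 5: 3^1≡3, 3^2≡4, 3^3≡2, 3^4≡1. Order = 4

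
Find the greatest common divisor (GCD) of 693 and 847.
77

Using the Euclidean algorithm:
693 = 0 × 847 + 693
847 = 1 × 693 + 154
693 = 4 × 154 + 77
154 = 2 × 77 + 0

GCD(693, 847) = 77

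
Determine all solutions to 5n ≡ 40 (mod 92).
8

Since gcd(5, 92) = 1 divides 40, a solution exists.
Multiply both sides by the inverse of 5 mod 92:
  5^(-1) mod 92 = 37
  x ≡ 37 × 40 ≡ 1480 ≡ 8 (mod 92)
Verification: 5 × 8 = 40 = 0 × 92 + 40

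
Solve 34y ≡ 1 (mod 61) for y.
34^(-1) ≡ 9 (mod 61). Verification: 34 × 9 = 306 ≡ 1 (mod 61)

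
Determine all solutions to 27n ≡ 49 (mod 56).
35

Since gcd(27, 56) = 1 divides 49, a solution exists.
Multiply both sides by the inverse of 27 mod 56:
  27^(-1) mod 56 = 27
  x ≡ 27 × 49 ≡ 1323 ≡ 35 (mod 56)
Verification: 27 × 35 = 945 = 16 × 56 + 49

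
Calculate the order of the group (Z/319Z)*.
280

Prime factorization: 319 = 11 × 29
Using the formula φ(n) = n × Π(1 - 1/p) for each prime factor p:
φ(319) = 319 × (1 - 1/11) × (1 - 1/29)
φ(319) = 280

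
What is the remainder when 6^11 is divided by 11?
Using Fermat: 6^{10} ≡ 1 (mod 11). 11 ≡ 1 (mod 10). So 6^{11} ≡ 6^{1} ≡ 6 (mod 11)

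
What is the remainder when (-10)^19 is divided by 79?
Using repeated squaring. (-10) ≡ 69 (mod 79). 19 = 16 + 2 + 1 (binary 10011). Repeated squaring mod 79: 69^1 ≡ 69; 69^2 ≡ 69² = 4761 ≡ 21; 69^4 ≡ 21² = 441 ≡ 46; 69^8 ≡ 46² = 2116 ≡ 62; 69^16 ≡ 62² = 3844 ≡ 52. Multiply: (-10)^19 ≡ 69^16 × 69^2 × 69^1 ≡ 52 × 21 × 69 (mod 79): 52 × 21 = 1092 ≡ 65; 65 × 69 = 4485 ≡ 61. So (-10)^19 ≡ 61 (mod 79).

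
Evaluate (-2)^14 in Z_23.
Using repeated squaring. (-2) ≡ 21 (mod 23). 14 = 8 + 4 + 2 (binary 1110). Repeated squaring mod 23: 21^1 ≡ 21; 21^2 ≡ 21² = 441 ≡ 4; 21^4 ≡ 4² = 16 ≡ 16; 21^8 ≡ 16² = 256 ≡ 3. Multiply: (-2)^14 ≡ 21^8 × 21^4 × 21^2 ≡ 3 × 16 × 4 (mod 23): 3 × 16 = 48 ≡ 2; 2 × 4 = 8 ≡ 8. So (-2)^14 ≡ 8 (mod 23).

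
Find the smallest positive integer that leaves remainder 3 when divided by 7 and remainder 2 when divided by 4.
M = 7 × 4 = 28. M₁ = 4, y₁ ≡ 2 (mod 7). M₂ = 7, y₂ ≡ 3 (mod 4). k = 3×4×2 + 2×7×3 ≡ 10 (mod 28). The smallest positive such number is 10.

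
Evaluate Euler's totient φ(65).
48

Prime factorization: 65 = 5 × 13
Using the formula φ(n) = n × Π(1 - 1/p) for each prime factor p:
φ(65) = 65 × (1 - 1/5) × (1 - 1/13)
φ(65) = 48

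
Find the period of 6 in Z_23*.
Powers of 6 mod 23: 6^1≡6, 6^2≡13, 6^3≡9, 6^4≡8, 6^5≡2, 6^6≡12, 6^7≡3, 6^8≡18, 6^9≡16, 6^10≡4, 6^11≡1. Order = 11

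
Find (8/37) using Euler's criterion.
(8/37) = 8^{18} mod 37 = -1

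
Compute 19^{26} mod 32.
9

Using successive squaring:
Binary expansion of 26: 11010
Powers of 19 mod 32 (each is the square of the previous):
  19^1 ≡ 19 (mod 32)
  19^2 ≡ 19² = 361 ≡ 9 (mod 32)
  19^4 ≡ 9² = 81 ≡ 17 (mod 32)
  19^8 ≡ 17² = 289 ≡ 1 (mod 32)
  19^16 ≡ 1² = 1 ≡ 1 (mod 32)
26 = 16 + 8 + 2, so 19^26 = 19^16 × 19^8 × 19^2 ≡ 1 × 1 × 9 (mod 32)
Multiplying step by step:
  1 × 1 = 1 ≡ 1 (mod 32)
  1 × 9 = 9 ≡ 9 (mod 32)
Result: 19^26 ≡ 9 (mod 32)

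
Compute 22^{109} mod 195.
22

Using successive squaring:
Binary expansion of 109: 1101101
Powers of 22 mod 195 (each is the square of the previous):
  22^1 ≡ 22 (mod 195)
  22^2 ≡ 22² = 484 ≡ 94 (mod 195)
  22^4 ≡ 94² = 8836 ≡ 61 (mod 195)
  22^8 ≡ 61² = 3721 ≡ 16 (mod 195)
  22^16 ≡ 16² = 256 ≡ 61 (mod 195)
  22^32 ≡ 61² = 3721 ≡ 16 (mod 195)
  22^64 ≡ 16² = 256 ≡ 61 (mod 195)
109 = 64 + 32 + 8 + 4 + 1, so 22^109 = 22^64 × 22^32 × 22^8 × 22^4 × 22^1 ≡ 61 × 16 × 16 × 61 × 22 (mod 195)
Multiplying step by step:
  61 × 16 = 976 ≡ 1 (mod 195)
  1 × 16 = 16 ≡ 16 (mod 195)
  16 × 61 = 976 ≡ 1 (mod 195)
  1 × 22 = 22 ≡ 22 (mod 195)
Result: 22^109 ≡ 22 (mod 195)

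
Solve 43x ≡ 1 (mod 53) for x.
43^(-1) ≡ 37 (mod 53). Verification: 43 × 37 = 1591 ≡ 1 (mod 53)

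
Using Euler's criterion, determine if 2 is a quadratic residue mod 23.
By Euler's criterion: 2^{11} ≡ 1 (mod 23). Since this equals 1, 2 is a QR.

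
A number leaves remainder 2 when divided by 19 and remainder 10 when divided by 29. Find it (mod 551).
M = 19 × 29 = 551. M₁ = 29, y₁ ≡ 2 (mod 19). M₂ = 19, y₂ ≡ 26 (mod 29). r = 2×29×2 + 10×19×26 ≡ 97 (mod 551)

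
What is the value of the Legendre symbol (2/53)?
(2/53) = 2^{26} mod 53 = -1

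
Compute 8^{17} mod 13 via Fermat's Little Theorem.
8

By Fermat's Little Theorem, a^(p-1) ≡ 1 (mod p) for prime p and gcd(a, p) = 1
Here p = 13, so 8^12 ≡ 1 (mod 13)
We can reduce the exponent: 17 mod 12 = 5
So 8^17 ≡ 8^5 (mod 13)
Computing: 8^5 mod 13 = 8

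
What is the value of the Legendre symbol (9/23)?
(9/23) = 9^{11} mod 23 = 1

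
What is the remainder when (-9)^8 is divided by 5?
(-9) ≡ 1 (mod 5). 8 = 8 (binary 1000). Repeated squaring mod 5: 1^1 ≡ 1; 1^2 ≡ 1² = 1 ≡ 1; 1^4 ≡ 1² = 1 ≡ 1; 1^8 ≡ 1² = 1 ≡ 1. So (-9)^8 ≡ 1 (mod 5).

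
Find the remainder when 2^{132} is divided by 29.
By Fermat: 2^{28} ≡ 1 (mod 29). 132 = 4×28 + 20. So 2^{132} ≡ 2^{20} ≡ 23 (mod 29)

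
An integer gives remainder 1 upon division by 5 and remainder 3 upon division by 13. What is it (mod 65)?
M = 5 × 13 = 65. M₁ = 13, y₁ ≡ 2 (mod 5). M₂ = 5, y₂ ≡ 8 (mod 13). n = 1×13×2 + 3×5×8 ≡ 16 (mod 65). The smallest positive such number is 16.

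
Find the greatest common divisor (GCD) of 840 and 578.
2

Using the Euclidean algorithm:
840 = 1 × 578 + 262
578 = 2 × 262 + 54
262 = 4 × 54 + 46
54 = 1 × 46 + 8
46 = 5 × 8 + 6
8 = 1 × 6 + 2
6 = 3 × 2 + 0

GCD(840, 578) = 2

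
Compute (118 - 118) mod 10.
0

(118 - 118) = 0
0 mod 10 = 0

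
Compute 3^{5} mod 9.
0

Using successive squaring:
Binary expansion of 5: 101
Powers of 3 mod 9 (each is the square of the previous):
  3^1 ≡ 3 (mod 9)
  3^2 ≡ 3² = 9 ≡ 0 (mod 9)
  3^4 ≡ 0² = 0 ≡ 0 (mod 9)
5 = 4 + 1, so 3^5 = 3^4 × 3^1 ≡ 0 × 3 (mod 9)
Multiplying step by step:
  0 × 3 = 0 ≡ 0 (mod 9)
Result: 3^5 ≡ 0 (mod 9)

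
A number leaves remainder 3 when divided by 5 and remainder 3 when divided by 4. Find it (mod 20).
M = 5 × 4 = 20. M₁ = 4, y₁ ≡ 4 (mod 5). M₂ = 5, y₂ ≡ 1 (mod 4). y = 3×4×4 + 3×5×1 ≡ 3 (mod 20)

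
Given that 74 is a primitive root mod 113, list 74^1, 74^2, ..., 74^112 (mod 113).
g^1, g^2, ..., g^{112} mod 113: {74, 52, 6, 105, 86, 36, 65, 64, 103, 51, 45, 53, 80, 44, 92, 28, 38, 100, 55, 2, 35, 104, 12, 97, 59, 72, 17, 15, 93, 102, 90, 106, 47, 88, 71, 56, 76, 87, 110, 4, 70, 95, 24, 81, 5, 31, 34, 30, 73, 91, 67, 99, 94, 63, 29, 112, 39, 61, 107, 8, 27, 77, 48, 49, 10, 62, 68, 60, 33, 69, 21, 85, 75, 13, 58, 111, 78, 9, 101, 16, 54, 41, 96, 98, 20, 11, 23, 7, 66, 25, 42, 57, 37, 26, 3, 109, 43, 18, 89, 32, 108, 82, 79, 83, 40, 22, 46, 14, 19, 50, 84, 1}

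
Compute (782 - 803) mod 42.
21

(782 - 803) = -21
-21 mod 42 = 21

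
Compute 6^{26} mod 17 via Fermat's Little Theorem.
15

By Fermat's Little Theorem, a^(p-1) ≡ 1 (mod p) for prime p and gcd(a, p) = 1
Here p = 17, so 6^16 ≡ 1 (mod 17)
We can reduce the exponent: 26 mod 16 = 10
So 6^26 ≡ 6^10 (mod 17)
Computing: 6^10 mod 17 = 15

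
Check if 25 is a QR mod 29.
By Euler's criterion: 25^{14} ≡ 1 (mod 29). Since this equals 1, 25 is a QR.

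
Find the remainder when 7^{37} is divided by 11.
By Fermat: 7^{10} ≡ 1 (mod 11). 37 = 3×10 + 7. So 7^{37} ≡ 7^{7} ≡ 6 (mod 11)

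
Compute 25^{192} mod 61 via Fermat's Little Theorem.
34

By Fermat's Little Theorem, a^(p-1) ≡ 1 (mod p) for prime p and gcd(a, p) = 1
Here p = 61, so 25^60 ≡ 1 (mod 61)
We can reduce the exponent: 192 mod 60 = 12
So 25^192 ≡ 25^12 (mod 61)
Computing: 25^12 mod 61 = 34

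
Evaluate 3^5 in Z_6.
5 = 4 + 1 (binary 101). Repeated squaring mod 6: 3^1 ≡ 3; 3^2 ≡ 3² = 9 ≡ 3; 3^4 ≡ 3² = 9 ≡ 3. Multiply: 3^5 = 3^4 × 3^1 ≡ 3 × 3 (mod 6): 3 × 3 = 9 ≡ 3. So 3^5 ≡ 3 (mod 6).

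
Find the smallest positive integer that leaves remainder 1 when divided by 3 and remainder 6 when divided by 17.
M = 3 × 17 = 51. M₁ = 17, y₁ ≡ 2 (mod 3). M₂ = 3, y₂ ≡ 6 (mod 17). m = 1×17×2 + 6×3×6 ≡ 40 (mod 51). The smallest positive such number is 40.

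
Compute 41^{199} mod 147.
125

Using successive squaring:
Binary expansion of 199: 11000111
Powers of 41 mod 147 (each is the square of the previous):
  41^1 ≡ 41 (mod 147)
  41^2 ≡ 41² = 1681 ≡ 64 (mod 147)
  41^4 ≡ 64² = 4096 ≡ 127 (mod 147)
  41^8 ≡ 127² = 16129 ≡ 106 (mod 147)
  41^16 ≡ 106² = 11236 ≡ 64 (mod 147)
  41^32 ≡ 64² = 4096 ≡ 127 (mod 147)
  41^64 ≡ 127² = 16129 ≡ 106 (mod 147)
  41^128 ≡ 106² = 11236 ≡ 64 (mod 147)
199 = 128 + 64 + 4 + 2 + 1, so 41^199 = 41^128 × 41^64 × 41^4 × 41^2 × 41^1 ≡ 64 × 106 × 127 × 64 × 41 (mod 147)
Multiplying step by step:
  64 × 106 = 6784 ≡ 22 (mod 147)
  22 × 127 = 2794 ≡ 1 (mod 147)
  1 × 64 = 64 ≡ 64 (mod 147)
  64 × 41 = 2624 ≡ 125 (mod 147)
Result: 41^199 ≡ 125 (mod 147)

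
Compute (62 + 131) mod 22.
17

(62 + 131) = 193
193 mod 22 = 17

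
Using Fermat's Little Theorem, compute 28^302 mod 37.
By Fermat: 28^{36} ≡ 1 (mod 37). 302 = 8×36 + 14. So 28^{302} ≡ 28^{14} ≡ 34 (mod 37)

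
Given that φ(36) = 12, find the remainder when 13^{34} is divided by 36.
By Euler: 13^{12} ≡ 1 (mod 36) since gcd(13, 36) = 1. 34 = 2×12 + 10. So 13^{34} ≡ 13^{10} ≡ 13 (mod 36)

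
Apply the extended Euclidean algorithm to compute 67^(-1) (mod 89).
Extended GCD: 67(4) + 89(-3) = 1. So 67^(-1) ≡ 4 ≡ 4 (mod 89). Verify: 67 × 4 = 268 ≡ 1 (mod 89)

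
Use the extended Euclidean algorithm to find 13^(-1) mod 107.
Extended GCD: 13(33) + 107(-4) = 1. So 13^(-1) ≡ 33 ≡ 33 (mod 107). Verify: 13 × 33 = 429 ≡ 1 (mod 107)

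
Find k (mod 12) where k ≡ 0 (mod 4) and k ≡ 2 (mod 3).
M = 4 × 3 = 12. M₁ = 3, y₁ ≡ 3 (mod 4). M₂ = 4, y₂ ≡ 1 (mod 3). k = 0×3×3 + 2×4×1 ≡ 8 (mod 12)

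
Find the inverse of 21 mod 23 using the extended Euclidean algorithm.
Extended GCD: 21(11) + 23(-10) = 1. So 21^(-1) ≡ 11 ≡ 11 (mod 23). Verify: 21 × 11 = 231 ≡ 1 (mod 23)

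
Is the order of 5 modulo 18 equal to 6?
Yes, ord_18(5) = 6.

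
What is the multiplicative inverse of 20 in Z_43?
20^(-1) ≡ 28 (mod 43). Verification: 20 × 28 = 560 ≡ 1 (mod 43)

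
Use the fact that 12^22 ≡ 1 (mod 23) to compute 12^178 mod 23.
By Fermat: 12^{22} ≡ 1 (mod 23). 178 = 8×22 + 2. So 12^{178} ≡ 12^{2} ≡ 6 (mod 23)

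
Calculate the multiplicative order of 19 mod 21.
Powers of 19 mod 21: 19^1≡19, 19^2≡4, 19^3≡13, 19^4≡16, 19^5≡10, 19^6≡1. Order = 6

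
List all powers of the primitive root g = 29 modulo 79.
g^1, g^2, ..., g^{78} mod 79: {29, 51, 57, 73, 63, 10, 53, 36, 17, 19, 77, 21, 56, 44, 12, 32, 59, 52, 7, 45, 41, 4, 37, 46, 70, 55, 15, 40, 54, 65, 68, 76, 71, 5, 66, 18, 48, 49, 78, 50, 28, 22, 6, 16, 69, 26, 43, 62, 60, 2, 58, 23, 35, 67, 47, 20, 27, 72, 34, 38, 75, 42, 33, 9, 24, 64, 39, 25, 14, 11, 3, 8, 74, 13, 61, 31, 30, 1}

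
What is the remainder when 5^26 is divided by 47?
Using repeated squaring. 26 = 16 + 8 + 2 (binary 11010). Repeated squaring mod 47: 5^1 ≡ 5; 5^2 ≡ 5² = 25 ≡ 25; 5^4 ≡ 25² = 625 ≡ 14; 5^8 ≡ 14² = 196 ≡ 8; 5^16 ≡ 8² = 64 ≡ 17. Multiply: 5^26 = 5^16 × 5^8 × 5^2 ≡ 17 × 8 × 25 (mod 47): 17 × 8 = 136 ≡ 42; 42 × 25 = 1050 ≡ 16. So 5^26 ≡ 16 (mod 47).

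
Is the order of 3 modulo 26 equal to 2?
No, the actual order is 3, not 2.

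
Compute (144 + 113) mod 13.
10

(144 + 113) = 257
257 mod 13 = 10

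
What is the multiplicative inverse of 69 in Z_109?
79

Using Extended Euclidean Algorithm:
gcd(69, 109) = 1
Bezout coefficients: 69 × -30 + 109 × 19 = 1
So 69 × -30 ≡ 1 (mod 109)
The inverse is -30 mod 109 = 79
Verification: 69 × 79 = 5451 = 50 × 109 + 1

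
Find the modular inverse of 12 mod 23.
12^(-1) ≡ 2 (mod 23). Verification: 12 × 2 = 24 ≡ 1 (mod 23)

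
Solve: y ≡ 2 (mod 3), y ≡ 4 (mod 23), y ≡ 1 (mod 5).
M = 3 × 23 × 5 = 345. M₁ = 115, y₁ ≡ 1 (mod 3). M₂ = 15, y₂ ≡ 20 (mod 23). M₃ = 69, y₃ ≡ 4 (mod 5). y = 2×115×1 + 4×15×20 + 1×69×4 ≡ 326 (mod 345)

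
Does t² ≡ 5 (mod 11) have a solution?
By Euler's criterion: 5^{5} ≡ 1 (mod 11). Since this equals 1, 5 is a QR.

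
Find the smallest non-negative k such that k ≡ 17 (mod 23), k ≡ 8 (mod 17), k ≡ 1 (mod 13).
2133

Using the Chinese Remainder Theorem:
M = product of moduli = 5083
For equation 1: M_1 = 221, 221 ≡ 14 (mod 23), inverse of 221 mod 23 is 5 (check: 14 × 5 = 70 ≡ 1 (mod 23))
For equation 2: M_2 = 299, 299 ≡ 10 (mod 17), inverse of 299 mod 17 is 12 (check: 10 × 12 = 120 ≡ 1 (mod 17))
For equation 3: M_3 = 391, 391 ≡ 1 (mod 13), inverse of 391 mod 13 is 1 (check: 1 × 1 = 1 ≡ 1 (mod 13))
Combine: k ≡ Σ r_i×M_i×(M_i⁻¹ mod m_i) = 17×221×5 + 8×299×12 + 1×391×1 = 18785 + 28704 + 391 = 47880
47880 mod 5083 = 2133
k ≡ 2133 (mod 5083)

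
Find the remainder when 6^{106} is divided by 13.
By Fermat: 6^{12} ≡ 1 (mod 13). 106 = 8×12 + 10. So 6^{106} ≡ 6^{10} ≡ 4 (mod 13)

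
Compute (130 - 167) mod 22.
7

(130 - 167) = -37
-37 mod 22 = 7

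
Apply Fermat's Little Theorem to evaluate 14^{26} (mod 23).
6

By Fermat's Little Theorem, a^(p-1) ≡ 1 (mod p) for prime p and gcd(a, p) = 1
Here p = 23, so 14^22 ≡ 1 (mod 23)
We can reduce the exponent: 26 mod 22 = 4
So 14^26 ≡ 14^4 (mod 23)
Computing: 14^4 mod 23 = 6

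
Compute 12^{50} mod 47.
9

Using successive squaring:
Binary expansion of 50: 110010
Powers of 12 mod 47 (each is the square of the previous):
  12^1 ≡ 12 (mod 47)
  12^2 ≡ 12² = 144 ≡ 3 (mod 47)
  12^4 ≡ 3² = 9 ≡ 9 (mod 47)
  12^8 ≡ 9² = 81 ≡ 34 (mod 47)
  12^16 ≡ 34² = 1156 ≡ 28 (mod 47)
  12^32 ≡ 28² = 784 ≡ 32 (mod 47)
50 = 32 + 16 + 2, so 12^50 = 12^32 × 12^16 × 12^2 ≡ 32 × 28 × 3 (mod 47)
Multiplying step by step:
  32 × 28 = 896 ≡ 3 (mod 47)
  3 × 3 = 9 ≡ 9 (mod 47)
Result: 12^50 ≡ 9 (mod 47)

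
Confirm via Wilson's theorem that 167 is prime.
(166)! mod 167 = 166. Since this equals -1 (mod 167), Wilson confirms 167 is prime.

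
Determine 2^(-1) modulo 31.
2^(-1) ≡ 16 (mod 31). Verification: 2 × 16 = 32 ≡ 1 (mod 31)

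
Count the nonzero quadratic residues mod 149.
For prime 149, there are (p-1)/2 = (149-1)/2 = 74 quadratic residues (excluding 0).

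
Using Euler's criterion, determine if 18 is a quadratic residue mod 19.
By Euler's criterion: 18^{9} ≡ 18 (mod 19). Since this equals -1 (≡ 18), 18 is not a QR.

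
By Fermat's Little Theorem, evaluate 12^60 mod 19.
By Fermat: 12^{18} ≡ 1 (mod 19). 60 = 3×18 + 6. So 12^{60} ≡ 12^{6} ≡ 1 (mod 19)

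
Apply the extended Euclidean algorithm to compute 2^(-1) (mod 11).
Extended GCD: 2(-5) + 11(1) = 1. So 2^(-1) ≡ 6 ≡ 6 (mod 11). Verify: 2 × 6 = 12 ≡ 1 (mod 11)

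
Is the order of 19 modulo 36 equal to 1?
No, the actual order is 2, not 1.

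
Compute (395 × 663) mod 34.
17

(395 × 663) = 261885
261885 mod 34 = 17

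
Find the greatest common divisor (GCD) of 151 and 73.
1

Using the Euclidean algorithm:
151 = 2 × 73 + 5
73 = 14 × 5 + 3
5 = 1 × 3 + 2
3 = 1 × 2 + 1
2 = 2 × 1 + 0

GCD(151, 73) = 1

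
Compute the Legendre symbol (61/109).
(61/109) = 61^{54} mod 109 = 1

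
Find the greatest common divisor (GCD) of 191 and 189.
1

Using the Euclidean algorithm:
191 = 1 × 189 + 2
189 = 94 × 2 + 1
2 = 2 × 1 + 0

GCD(191, 189) = 1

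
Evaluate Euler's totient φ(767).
696

Prime factorization: 767 = 13 × 59
Using the formula φ(n) = n × Π(1 - 1/p) for each prime factor p:
φ(767) = 767 × (1 - 1/13) × (1 - 1/59)
φ(767) = 696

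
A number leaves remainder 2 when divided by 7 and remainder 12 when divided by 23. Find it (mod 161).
M = 7 × 23 = 161. M₁ = 23, y₁ ≡ 4 (mod 7). M₂ = 7, y₂ ≡ 10 (mod 23). m = 2×23×4 + 12×7×10 ≡ 58 (mod 161)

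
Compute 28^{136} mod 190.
66

Using successive squaring:
Binary expansion of 136: 10001000
Powers of 28 mod 190 (each is the square of the previous):
  28^1 ≡ 28 (mod 190)
  28^2 ≡ 28² = 784 ≡ 24 (mod 190)
  28^4 ≡ 24² = 576 ≡ 6 (mod 190)
  28^8 ≡ 6² = 36 ≡ 36 (mod 190)
  28^16 ≡ 36² = 1296 ≡ 156 (mod 190)
  28^32 ≡ 156² = 24336 ≡ 16 (mod 190)
  28^64 ≡ 16² = 256 ≡ 66 (mod 190)
  28^128 ≡ 66² = 4356 ≡ 176 (mod 190)
136 = 128 + 8, so 28^136 = 28^128 × 28^8 ≡ 176 × 36 (mod 190)
Multiplying step by step:
  176 × 36 = 6336 ≡ 66 (mod 190)
Result: 28^136 ≡ 66 (mod 190)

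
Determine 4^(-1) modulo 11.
4^(-1) ≡ 3 (mod 11). Verification: 4 × 3 = 12 ≡ 1 (mod 11)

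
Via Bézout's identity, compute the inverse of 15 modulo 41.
Extended GCD: 15(11) + 41(-4) = 1. So 15^(-1) ≡ 11 ≡ 11 (mod 41). Verify: 15 × 11 = 165 ≡ 1 (mod 41)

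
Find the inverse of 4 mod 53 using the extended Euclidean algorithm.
Extended GCD: 4(-13) + 53(1) = 1. So 4^(-1) ≡ 40 ≡ 40 (mod 53). Verify: 4 × 40 = 160 ≡ 1 (mod 53)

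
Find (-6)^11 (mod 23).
Using repeated squaring. (-6) ≡ 17 (mod 23). 11 = 8 + 2 + 1 (binary 1011). Repeated squaring mod 23: 17^1 ≡ 17; 17^2 ≡ 17² = 289 ≡ 13; 17^4 ≡ 13² = 169 ≡ 8; 17^8 ≡ 8² = 64 ≡ 18. Multiply: (-6)^11 ≡ 17^8 × 17^2 × 17^1 ≡ 18 × 13 × 17 (mod 23): 18 × 13 = 234 ≡ 4; 4 × 17 = 68 ≡ 22. So (-6)^11 ≡ 22 (mod 23).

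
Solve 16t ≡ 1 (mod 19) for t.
16^(-1) ≡ 6 (mod 19). Verification: 16 × 6 = 96 ≡ 1 (mod 19)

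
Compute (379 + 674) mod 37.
17

(379 + 674) = 1053
1053 mod 37 = 17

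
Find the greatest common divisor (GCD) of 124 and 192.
4

Using the Euclidean algorithm:
124 = 0 × 192 + 124
192 = 1 × 124 + 68
124 = 1 × 68 + 56
68 = 1 × 56 + 12
56 = 4 × 12 + 8
12 = 1 × 8 + 4
8 = 2 × 4 + 0

GCD(124, 192) = 4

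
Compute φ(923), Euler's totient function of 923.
840

Prime factorization: 923 = 13 × 71
Using the formula φ(n) = n × Π(1 - 1/p) for each prime factor p:
φ(923) = 923 × (1 - 1/13) × (1 - 1/71)
φ(923) = 840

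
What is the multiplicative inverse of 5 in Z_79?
16

Using Extended Euclidean Algorithm:
gcd(5, 79) = 1
Bezout coefficients: 5 × 16 + 79 × -1 = 1
So 5 × 16 ≡ 1 (mod 79)
The inverse is 16 mod 79 = 16
Verification: 5 × 16 = 80 = 1 × 79 + 1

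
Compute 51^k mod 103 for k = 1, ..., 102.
g^1, g^2, ..., g^{102} mod 103: {51, 26, 90, 58, 74, 66, 70, 68, 69, 17, 43, 30, 88, 59, 22, 92, 57, 23, 40, 83, 10, 98, 54, 76, 65, 19, 42, 82, 62, 72, 67, 18, 94, 56, 75, 14, 96, 55, 24, 91, 6, 100, 53, 25, 39, 32, 87, 8, 99, 2, 102, 52, 77, 13, 45, 29, 37, 33, 35, 34, 86, 60, 73, 15, 44, 81, 11, 46, 80, 63, 20, 93, 5, 49, 27, 38, 84, 61, 21, 41, 31, 36, 85, 9, 47, 28, 89, 7, 48, 79, 12, 97, 3, 50, 78, 64, 71, 16, 95, 4, 101, 1}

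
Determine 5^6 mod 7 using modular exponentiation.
6 = 4 + 2 (binary 110). Repeated squaring mod 7: 5^1 ≡ 5; 5^2 ≡ 5² = 25 ≡ 4; 5^4 ≡ 4² = 16 ≡ 2. Multiply: 5^6 = 5^4 × 5^2 ≡ 2 × 4 (mod 7): 2 × 4 = 8 ≡ 1. So 5^6 ≡ 1 (mod 7).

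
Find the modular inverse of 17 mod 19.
17^(-1) ≡ 9 (mod 19). Verification: 17 × 9 = 153 ≡ 1 (mod 19)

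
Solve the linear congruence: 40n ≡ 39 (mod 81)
3

Since gcd(40, 81) = 1 divides 39, a solution exists.
Multiply both sides by the inverse of 40 mod 81:
  40^(-1) mod 81 = 79
  x ≡ 79 × 39 ≡ 3081 ≡ 3 (mod 81)
Verification: 40 × 3 = 120 = 1 × 81 + 39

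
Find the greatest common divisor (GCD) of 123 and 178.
1

Using the Euclidean algorithm:
123 = 0 × 178 + 123
178 = 1 × 123 + 55
123 = 2 × 55 + 13
55 = 4 × 13 + 3
13 = 4 × 3 + 1
3 = 3 × 1 + 0

GCD(123, 178) = 1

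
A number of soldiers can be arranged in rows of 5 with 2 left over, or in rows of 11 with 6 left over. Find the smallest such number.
M = 5 × 11 = 55. M₁ = 11, y₁ ≡ 1 (mod 5). M₂ = 5, y₂ ≡ 9 (mod 11). m = 2×11×1 + 6×5×9 ≡ 17 (mod 55). The smallest positive such number is 17.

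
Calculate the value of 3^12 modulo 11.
Using Fermat: 3^{10} ≡ 1 (mod 11). 12 ≡ 2 (mod 10). So 3^{12} ≡ 3^{2} ≡ 9 (mod 11)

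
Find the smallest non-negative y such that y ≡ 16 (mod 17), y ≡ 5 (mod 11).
16

Using the Chinese Remainder Theorem:
M = product of moduli = 187
For equation 1: M_1 = 11, 11 ≡ 11 (mod 17), inverse of 11 mod 17 is 14 (check: 11 × 14 = 154 ≡ 1 (mod 17))
For equation 2: M_2 = 17, 17 ≡ 6 (mod 11), inverse of 17 mod 11 is 2 (check: 6 × 2 = 12 ≡ 1 (mod 11))
Combine: y ≡ Σ r_i×M_i×(M_i⁻¹ mod m_i) = 16×11×14 + 5×17×2 = 2464 + 170 = 2634
2634 mod 187 = 16
y ≡ 16 (mod 187)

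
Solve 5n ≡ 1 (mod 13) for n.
8

Using Extended Euclidean Algorithm:
gcd(5, 13) = 1
Bezout coefficients: 5 × -5 + 13 × 2 = 1
So 5 × -5 ≡ 1 (mod 13)
The inverse is -5 mod 13 = 8
Verification: 5 × 8 = 40 = 3 × 13 + 1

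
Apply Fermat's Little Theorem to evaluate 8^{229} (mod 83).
80

By Fermat's Little Theorem, a^(p-1) ≡ 1 (mod p) for prime p and gcd(a, p) = 1
Here p = 83, so 8^82 ≡ 1 (mod 83)
We can reduce the exponent: 229 mod 82 = 65
So 8^229 ≡ 8^65 (mod 83)
Computing: 8^65 mod 83 = 80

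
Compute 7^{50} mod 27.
13

Using successive squaring:
Binary expansion of 50: 110010
Powers of 7 mod 27 (each is the square of the previous):
  7^1 ≡ 7 (mod 27)
  7^2 ≡ 7² = 49 ≡ 22 (mod 27)
  7^4 ≡ 22² = 484 ≡ 25 (mod 27)
  7^8 ≡ 25² = 625 ≡ 4 (mod 27)
  7^16 ≡ 4² = 16 ≡ 16 (mod 27)
  7^32 ≡ 16² = 256 ≡ 13 (mod 27)
50 = 32 + 16 + 2, so 7^50 = 7^32 × 7^16 × 7^2 ≡ 13 × 16 × 22 (mod 27)
Multiplying step by step:
  13 × 16 = 208 ≡ 19 (mod 27)
  19 × 22 = 418 ≡ 13 (mod 27)
Result: 7^50 ≡ 13 (mod 27)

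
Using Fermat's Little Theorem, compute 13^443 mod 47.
By Fermat: 13^{46} ≡ 1 (mod 47). 443 ≡ 29 (mod 46). So 13^{443} ≡ 13^{29} ≡ 44 (mod 47)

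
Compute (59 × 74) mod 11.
10

(59 × 74) = 4366
4366 mod 11 = 10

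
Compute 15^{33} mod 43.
35

Using successive squaring:
Binary expansion of 33: 100001
Powers of 15 mod 43 (each is the square of the previous):
  15^1 ≡ 15 (mod 43)
  15^2 ≡ 15² = 225 ≡ 10 (mod 43)
  15^4 ≡ 10² = 100 ≡ 14 (mod 43)
  15^8 ≡ 14² = 196 ≡ 24 (mod 43)
  15^16 ≡ 24² = 576 ≡ 17 (mod 43)
  15^32 ≡ 17² = 289 ≡ 31 (mod 43)
33 = 32 + 1, so 15^33 = 15^32 × 15^1 ≡ 31 × 15 (mod 43)
Multiplying step by step:
  31 × 15 = 465 ≡ 35 (mod 43)
Result: 15^33 ≡ 35 (mod 43)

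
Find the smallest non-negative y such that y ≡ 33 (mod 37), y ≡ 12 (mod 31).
477

Using the Chinese Remainder Theorem:
M = product of moduli = 1147
For equation 1: M_1 = 31, 31 ≡ 31 (mod 37), inverse of 31 mod 37 is 6 (check: 31 × 6 = 186 ≡ 1 (mod 37))
For equation 2: M_2 = 37, 37 ≡ 6 (mod 31), inverse of 37 mod 31 is 26 (check: 6 × 26 = 156 ≡ 1 (mod 31))
Combine: y ≡ Σ r_i×M_i×(M_i⁻¹ mod m_i) = 33×31×6 + 12×37×26 = 6138 + 11544 = 17682
17682 mod 1147 = 477
y ≡ 477 (mod 1147)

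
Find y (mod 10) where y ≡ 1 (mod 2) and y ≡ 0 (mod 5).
M = 2 × 5 = 10. M₁ = 5, y₁ ≡ 1 (mod 2). M₂ = 2, y₂ ≡ 3 (mod 5). y = 1×5×1 + 0×2×3 ≡ 5 (mod 10)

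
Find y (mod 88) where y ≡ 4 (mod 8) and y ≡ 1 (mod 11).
M = 8 × 11 = 88. M₁ = 11, y₁ ≡ 3 (mod 8). M₂ = 8, y₂ ≡ 7 (mod 11). y = 4×11×3 + 1×8×7 ≡ 12 (mod 88)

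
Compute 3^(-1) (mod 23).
3^(-1) ≡ 8 (mod 23). Verification: 3 × 8 = 24 ≡ 1 (mod 23)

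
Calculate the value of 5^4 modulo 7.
4 = 4 (binary 100). Repeated squaring mod 7: 5^1 ≡ 5; 5^2 ≡ 5² = 25 ≡ 4; 5^4 ≡ 4² = 16 ≡ 2. So 5^4 ≡ 2 (mod 7).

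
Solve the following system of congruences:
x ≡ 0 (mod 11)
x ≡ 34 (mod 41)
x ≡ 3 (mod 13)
198

Using the Chinese Remainder Theorem:
M = product of moduli = 5863
For equation 1: M_1 = 533, 533 ≡ 5 (mod 11), inverse of 533 mod 11 is 9 (check: 5 × 9 = 45 ≡ 1 (mod 11))
For equation 2: M_2 = 143, 143 ≡ 20 (mod 41), inverse of 143 mod 41 is 39 (check: 20 × 39 = 780 ≡ 1 (mod 41))
For equation 3: M_3 = 451, 451 ≡ 9 (mod 13), inverse of 451 mod 13 is 3 (check: 9 × 3 = 27 ≡ 1 (mod 13))
Combine: x ≡ Σ r_i×M_i×(M_i⁻¹ mod m_i) = 0×533×9 + 34×143×39 + 3×451×3 = 0 + 189618 + 4059 = 193677
193677 mod 5863 = 198
x ≡ 198 (mod 5863)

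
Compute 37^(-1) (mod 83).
9

Using Extended Euclidean Algorithm:
gcd(37, 83) = 1
Bezout coefficients: 37 × 9 + 83 × -4 = 1
So 37 × 9 ≡ 1 (mod 83)
The inverse is 9 mod 83 = 9
Verification: 37 × 9 = 333 = 4 × 83 + 1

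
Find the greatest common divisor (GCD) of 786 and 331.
1

Using the Euclidean algorithm:
786 = 2 × 331 + 124
331 = 2 × 124 + 83
124 = 1 × 83 + 41
83 = 2 × 41 + 1
41 = 41 × 1 + 0

GCD(786, 331) = 1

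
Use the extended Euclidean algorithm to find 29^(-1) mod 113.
Extended GCD: 29(39) + 113(-10) = 1. So 29^(-1) ≡ 39 ≡ 39 (mod 113). Verify: 29 × 39 = 1131 ≡ 1 (mod 113)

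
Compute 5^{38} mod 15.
10

Using successive squaring:
Binary expansion of 38: 100110
Powers of 5 mod 15 (each is the square of the previous):
  5^1 ≡ 5 (mod 15)
  5^2 ≡ 5² = 25 ≡ 10 (mod 15)
  5^4 ≡ 10² = 100 ≡ 10 (mod 15)
  5^8 ≡ 10² = 100 ≡ 10 (mod 15)
  5^16 ≡ 10² = 100 ≡ 10 (mod 15)
  5^32 ≡ 10² = 100 ≡ 10 (mod 15)
38 = 32 + 4 + 2, so 5^38 = 5^32 × 5^4 × 5^2 ≡ 10 × 10 × 10 (mod 15)
Multiplying step by step:
  10 × 10 = 100 ≡ 10 (mod 15)
  10 × 10 = 100 ≡ 10 (mod 15)
Result: 5^38 ≡ 10 (mod 15)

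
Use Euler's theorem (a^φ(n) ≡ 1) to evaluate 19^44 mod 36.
By Euler: 19^{12} ≡ 1 (mod 36) since gcd(19, 36) = 1. 44 = 3×12 + 8. So 19^{44} ≡ 19^{8} ≡ 1 (mod 36)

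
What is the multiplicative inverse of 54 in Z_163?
54^(-1) ≡ 160 (mod 163). Verification: 54 × 160 = 8640 ≡ 1 (mod 163)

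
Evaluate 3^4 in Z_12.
4 = 4 (binary 100). Repeated squaring mod 12: 3^1 ≡ 3; 3^2 ≡ 3² = 9 ≡ 9; 3^4 ≡ 9² = 81 ≡ 9. So 3^4 ≡ 9 (mod 12).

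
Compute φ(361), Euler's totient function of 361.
342

Prime factorization: 361 = 19^2
Using the formula φ(n) = n × Π(1 - 1/p) for each prime factor p:
φ(361) = 361 × (1 - 1/19)
φ(361) = 342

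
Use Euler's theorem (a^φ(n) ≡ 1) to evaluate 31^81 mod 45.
By Euler: 31^{24} ≡ 1 (mod 45) since gcd(31, 45) = 1. 81 = 3×24 + 9. So 31^{81} ≡ 31^{9} ≡ 1 (mod 45)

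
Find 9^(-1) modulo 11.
5

Using Extended Euclidean Algorithm:
gcd(9, 11) = 1
Bezout coefficients: 9 × 5 + 11 × -4 = 1
So 9 × 5 ≡ 1 (mod 11)
The inverse is 5 mod 11 = 5
Verification: 9 × 5 = 45 = 4 × 11 + 1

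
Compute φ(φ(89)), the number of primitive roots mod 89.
Number of primitive roots mod 89 = φ(88) = 40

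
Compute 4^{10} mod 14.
4

Using successive squaring:
Binary expansion of 10: 1010
Powers of 4 mod 14 (each is the square of the previous):
  4^1 ≡ 4 (mod 14)
  4^2 ≡ 4² = 16 ≡ 2 (mod 14)
  4^4 ≡ 2² = 4 ≡ 4 (mod 14)
  4^8 ≡ 4² = 16 ≡ 2 (mod 14)
10 = 8 + 2, so 4^10 = 4^8 × 4^2 ≡ 2 × 2 (mod 14)
Multiplying step by step:
  2 × 2 = 4 ≡ 4 (mod 14)
Result: 4^10 ≡ 4 (mod 14)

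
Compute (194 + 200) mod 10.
4

(194 + 200) = 394
394 mod 10 = 4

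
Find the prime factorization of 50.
2 × 5^2

Divide by primes starting from smallest:
50 ÷ 2 = 25
25 ÷ 5 = 5
5 ÷ 5 = 1

50 = 2 × 5^2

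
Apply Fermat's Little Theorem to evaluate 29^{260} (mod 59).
57

By Fermat's Little Theorem, a^(p-1) ≡ 1 (mod p) for prime p and gcd(a, p) = 1
Here p = 59, so 29^58 ≡ 1 (mod 59)
We can reduce the exponent: 260 mod 58 = 28
So 29^260 ≡ 29^28 (mod 59)
Computing: 29^28 mod 59 = 57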